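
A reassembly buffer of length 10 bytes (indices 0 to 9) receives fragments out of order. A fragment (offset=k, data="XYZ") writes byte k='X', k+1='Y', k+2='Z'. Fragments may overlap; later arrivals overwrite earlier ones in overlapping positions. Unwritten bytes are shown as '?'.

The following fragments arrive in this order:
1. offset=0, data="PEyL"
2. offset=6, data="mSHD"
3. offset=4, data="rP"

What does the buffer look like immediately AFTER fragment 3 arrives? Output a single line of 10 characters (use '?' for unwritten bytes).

Fragment 1: offset=0 data="PEyL" -> buffer=PEyL??????
Fragment 2: offset=6 data="mSHD" -> buffer=PEyL??mSHD
Fragment 3: offset=4 data="rP" -> buffer=PEyLrPmSHD

Answer: PEyLrPmSHD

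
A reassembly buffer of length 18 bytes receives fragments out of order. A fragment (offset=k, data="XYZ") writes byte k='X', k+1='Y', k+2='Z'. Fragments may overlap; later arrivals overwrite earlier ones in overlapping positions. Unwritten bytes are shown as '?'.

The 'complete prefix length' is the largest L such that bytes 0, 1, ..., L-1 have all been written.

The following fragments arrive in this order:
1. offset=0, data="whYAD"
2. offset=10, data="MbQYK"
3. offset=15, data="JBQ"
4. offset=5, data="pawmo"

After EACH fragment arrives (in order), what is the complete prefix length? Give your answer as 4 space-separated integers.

Answer: 5 5 5 18

Derivation:
Fragment 1: offset=0 data="whYAD" -> buffer=whYAD????????????? -> prefix_len=5
Fragment 2: offset=10 data="MbQYK" -> buffer=whYAD?????MbQYK??? -> prefix_len=5
Fragment 3: offset=15 data="JBQ" -> buffer=whYAD?????MbQYKJBQ -> prefix_len=5
Fragment 4: offset=5 data="pawmo" -> buffer=whYADpawmoMbQYKJBQ -> prefix_len=18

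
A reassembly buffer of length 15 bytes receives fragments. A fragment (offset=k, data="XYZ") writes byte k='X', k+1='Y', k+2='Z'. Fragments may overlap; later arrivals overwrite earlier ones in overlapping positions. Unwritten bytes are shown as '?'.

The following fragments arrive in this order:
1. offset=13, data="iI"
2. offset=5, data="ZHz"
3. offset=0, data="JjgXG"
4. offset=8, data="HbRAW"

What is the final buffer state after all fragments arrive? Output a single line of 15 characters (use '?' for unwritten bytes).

Answer: JjgXGZHzHbRAWiI

Derivation:
Fragment 1: offset=13 data="iI" -> buffer=?????????????iI
Fragment 2: offset=5 data="ZHz" -> buffer=?????ZHz?????iI
Fragment 3: offset=0 data="JjgXG" -> buffer=JjgXGZHz?????iI
Fragment 4: offset=8 data="HbRAW" -> buffer=JjgXGZHzHbRAWiI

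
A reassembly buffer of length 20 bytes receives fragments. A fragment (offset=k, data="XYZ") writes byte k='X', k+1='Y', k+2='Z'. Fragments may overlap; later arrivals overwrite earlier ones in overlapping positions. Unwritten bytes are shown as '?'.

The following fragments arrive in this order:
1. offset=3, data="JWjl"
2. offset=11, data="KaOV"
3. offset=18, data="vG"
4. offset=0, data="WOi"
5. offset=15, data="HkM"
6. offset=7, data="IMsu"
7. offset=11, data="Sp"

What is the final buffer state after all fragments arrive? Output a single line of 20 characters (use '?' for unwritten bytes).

Fragment 1: offset=3 data="JWjl" -> buffer=???JWjl?????????????
Fragment 2: offset=11 data="KaOV" -> buffer=???JWjl????KaOV?????
Fragment 3: offset=18 data="vG" -> buffer=???JWjl????KaOV???vG
Fragment 4: offset=0 data="WOi" -> buffer=WOiJWjl????KaOV???vG
Fragment 5: offset=15 data="HkM" -> buffer=WOiJWjl????KaOVHkMvG
Fragment 6: offset=7 data="IMsu" -> buffer=WOiJWjlIMsuKaOVHkMvG
Fragment 7: offset=11 data="Sp" -> buffer=WOiJWjlIMsuSpOVHkMvG

Answer: WOiJWjlIMsuSpOVHkMvG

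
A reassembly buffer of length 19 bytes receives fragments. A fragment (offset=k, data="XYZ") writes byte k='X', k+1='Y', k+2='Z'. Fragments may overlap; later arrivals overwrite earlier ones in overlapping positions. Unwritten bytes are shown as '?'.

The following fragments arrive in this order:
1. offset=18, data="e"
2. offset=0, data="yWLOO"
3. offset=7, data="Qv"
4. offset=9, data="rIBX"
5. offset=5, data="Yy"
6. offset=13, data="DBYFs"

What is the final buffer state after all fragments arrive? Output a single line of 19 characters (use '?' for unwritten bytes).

Fragment 1: offset=18 data="e" -> buffer=??????????????????e
Fragment 2: offset=0 data="yWLOO" -> buffer=yWLOO?????????????e
Fragment 3: offset=7 data="Qv" -> buffer=yWLOO??Qv?????????e
Fragment 4: offset=9 data="rIBX" -> buffer=yWLOO??QvrIBX?????e
Fragment 5: offset=5 data="Yy" -> buffer=yWLOOYyQvrIBX?????e
Fragment 6: offset=13 data="DBYFs" -> buffer=yWLOOYyQvrIBXDBYFse

Answer: yWLOOYyQvrIBXDBYFse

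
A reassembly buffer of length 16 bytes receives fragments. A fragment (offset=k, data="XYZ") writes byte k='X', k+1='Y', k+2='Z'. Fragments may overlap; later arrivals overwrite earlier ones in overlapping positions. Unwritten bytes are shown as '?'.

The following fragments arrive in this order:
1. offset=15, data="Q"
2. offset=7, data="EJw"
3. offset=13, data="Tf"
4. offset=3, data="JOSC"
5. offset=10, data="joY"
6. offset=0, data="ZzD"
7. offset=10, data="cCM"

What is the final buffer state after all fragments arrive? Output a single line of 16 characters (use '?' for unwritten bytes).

Fragment 1: offset=15 data="Q" -> buffer=???????????????Q
Fragment 2: offset=7 data="EJw" -> buffer=???????EJw?????Q
Fragment 3: offset=13 data="Tf" -> buffer=???????EJw???TfQ
Fragment 4: offset=3 data="JOSC" -> buffer=???JOSCEJw???TfQ
Fragment 5: offset=10 data="joY" -> buffer=???JOSCEJwjoYTfQ
Fragment 6: offset=0 data="ZzD" -> buffer=ZzDJOSCEJwjoYTfQ
Fragment 7: offset=10 data="cCM" -> buffer=ZzDJOSCEJwcCMTfQ

Answer: ZzDJOSCEJwcCMTfQ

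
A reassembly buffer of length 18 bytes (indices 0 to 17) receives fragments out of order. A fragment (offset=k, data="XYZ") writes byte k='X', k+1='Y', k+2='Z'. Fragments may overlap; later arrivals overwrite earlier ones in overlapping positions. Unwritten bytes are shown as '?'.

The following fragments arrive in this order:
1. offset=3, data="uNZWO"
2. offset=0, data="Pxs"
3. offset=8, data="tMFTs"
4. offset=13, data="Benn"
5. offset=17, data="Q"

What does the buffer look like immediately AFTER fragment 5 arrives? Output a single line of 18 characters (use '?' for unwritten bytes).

Answer: PxsuNZWOtMFTsBennQ

Derivation:
Fragment 1: offset=3 data="uNZWO" -> buffer=???uNZWO??????????
Fragment 2: offset=0 data="Pxs" -> buffer=PxsuNZWO??????????
Fragment 3: offset=8 data="tMFTs" -> buffer=PxsuNZWOtMFTs?????
Fragment 4: offset=13 data="Benn" -> buffer=PxsuNZWOtMFTsBenn?
Fragment 5: offset=17 data="Q" -> buffer=PxsuNZWOtMFTsBennQ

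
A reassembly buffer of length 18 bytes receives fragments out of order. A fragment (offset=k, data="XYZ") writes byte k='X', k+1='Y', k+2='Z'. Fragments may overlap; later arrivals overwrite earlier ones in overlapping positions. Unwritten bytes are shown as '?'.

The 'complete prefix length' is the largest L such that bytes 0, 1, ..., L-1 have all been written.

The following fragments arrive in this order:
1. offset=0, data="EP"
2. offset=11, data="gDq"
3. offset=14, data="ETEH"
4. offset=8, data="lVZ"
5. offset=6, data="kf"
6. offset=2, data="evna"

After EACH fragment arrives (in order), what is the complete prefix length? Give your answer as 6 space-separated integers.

Answer: 2 2 2 2 2 18

Derivation:
Fragment 1: offset=0 data="EP" -> buffer=EP???????????????? -> prefix_len=2
Fragment 2: offset=11 data="gDq" -> buffer=EP?????????gDq???? -> prefix_len=2
Fragment 3: offset=14 data="ETEH" -> buffer=EP?????????gDqETEH -> prefix_len=2
Fragment 4: offset=8 data="lVZ" -> buffer=EP??????lVZgDqETEH -> prefix_len=2
Fragment 5: offset=6 data="kf" -> buffer=EP????kflVZgDqETEH -> prefix_len=2
Fragment 6: offset=2 data="evna" -> buffer=EPevnakflVZgDqETEH -> prefix_len=18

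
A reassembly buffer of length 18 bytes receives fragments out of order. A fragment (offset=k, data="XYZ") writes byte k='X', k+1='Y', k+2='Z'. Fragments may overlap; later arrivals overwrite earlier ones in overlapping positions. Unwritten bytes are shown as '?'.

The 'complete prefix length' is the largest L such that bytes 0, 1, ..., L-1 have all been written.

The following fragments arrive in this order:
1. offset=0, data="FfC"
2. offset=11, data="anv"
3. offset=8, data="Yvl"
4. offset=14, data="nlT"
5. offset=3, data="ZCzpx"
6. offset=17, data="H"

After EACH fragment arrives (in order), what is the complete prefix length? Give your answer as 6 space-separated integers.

Answer: 3 3 3 3 17 18

Derivation:
Fragment 1: offset=0 data="FfC" -> buffer=FfC??????????????? -> prefix_len=3
Fragment 2: offset=11 data="anv" -> buffer=FfC????????anv???? -> prefix_len=3
Fragment 3: offset=8 data="Yvl" -> buffer=FfC?????Yvlanv???? -> prefix_len=3
Fragment 4: offset=14 data="nlT" -> buffer=FfC?????YvlanvnlT? -> prefix_len=3
Fragment 5: offset=3 data="ZCzpx" -> buffer=FfCZCzpxYvlanvnlT? -> prefix_len=17
Fragment 6: offset=17 data="H" -> buffer=FfCZCzpxYvlanvnlTH -> prefix_len=18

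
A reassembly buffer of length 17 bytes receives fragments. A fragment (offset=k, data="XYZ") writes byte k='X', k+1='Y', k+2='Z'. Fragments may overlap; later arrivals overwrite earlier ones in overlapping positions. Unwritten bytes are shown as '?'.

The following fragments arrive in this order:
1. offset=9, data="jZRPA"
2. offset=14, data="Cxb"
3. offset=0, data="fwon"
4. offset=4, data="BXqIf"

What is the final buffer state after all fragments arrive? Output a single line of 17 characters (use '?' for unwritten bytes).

Answer: fwonBXqIfjZRPACxb

Derivation:
Fragment 1: offset=9 data="jZRPA" -> buffer=?????????jZRPA???
Fragment 2: offset=14 data="Cxb" -> buffer=?????????jZRPACxb
Fragment 3: offset=0 data="fwon" -> buffer=fwon?????jZRPACxb
Fragment 4: offset=4 data="BXqIf" -> buffer=fwonBXqIfjZRPACxb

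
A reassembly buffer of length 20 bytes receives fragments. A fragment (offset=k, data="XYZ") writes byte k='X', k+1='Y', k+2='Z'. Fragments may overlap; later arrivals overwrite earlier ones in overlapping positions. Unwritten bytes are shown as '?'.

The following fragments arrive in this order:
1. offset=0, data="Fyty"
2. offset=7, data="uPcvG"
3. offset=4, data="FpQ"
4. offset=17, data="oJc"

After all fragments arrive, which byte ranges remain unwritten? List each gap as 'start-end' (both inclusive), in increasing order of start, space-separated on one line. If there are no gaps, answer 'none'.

Fragment 1: offset=0 len=4
Fragment 2: offset=7 len=5
Fragment 3: offset=4 len=3
Fragment 4: offset=17 len=3
Gaps: 12-16

Answer: 12-16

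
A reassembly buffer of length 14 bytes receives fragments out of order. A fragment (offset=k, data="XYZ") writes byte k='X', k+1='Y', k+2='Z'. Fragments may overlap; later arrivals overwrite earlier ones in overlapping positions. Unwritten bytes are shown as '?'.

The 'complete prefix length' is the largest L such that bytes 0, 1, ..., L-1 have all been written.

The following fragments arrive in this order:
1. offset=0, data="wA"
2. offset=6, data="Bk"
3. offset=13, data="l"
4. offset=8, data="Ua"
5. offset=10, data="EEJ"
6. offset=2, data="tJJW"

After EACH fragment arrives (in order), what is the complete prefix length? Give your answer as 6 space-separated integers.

Answer: 2 2 2 2 2 14

Derivation:
Fragment 1: offset=0 data="wA" -> buffer=wA???????????? -> prefix_len=2
Fragment 2: offset=6 data="Bk" -> buffer=wA????Bk?????? -> prefix_len=2
Fragment 3: offset=13 data="l" -> buffer=wA????Bk?????l -> prefix_len=2
Fragment 4: offset=8 data="Ua" -> buffer=wA????BkUa???l -> prefix_len=2
Fragment 5: offset=10 data="EEJ" -> buffer=wA????BkUaEEJl -> prefix_len=2
Fragment 6: offset=2 data="tJJW" -> buffer=wAtJJWBkUaEEJl -> prefix_len=14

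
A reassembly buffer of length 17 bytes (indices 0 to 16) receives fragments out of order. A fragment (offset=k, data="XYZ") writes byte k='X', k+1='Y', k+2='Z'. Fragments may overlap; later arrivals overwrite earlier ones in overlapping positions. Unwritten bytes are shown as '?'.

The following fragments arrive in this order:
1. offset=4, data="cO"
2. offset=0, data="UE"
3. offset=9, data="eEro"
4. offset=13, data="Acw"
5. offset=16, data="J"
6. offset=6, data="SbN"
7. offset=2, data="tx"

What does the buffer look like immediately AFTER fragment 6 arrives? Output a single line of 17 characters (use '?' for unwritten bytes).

Answer: UE??cOSbNeEroAcwJ

Derivation:
Fragment 1: offset=4 data="cO" -> buffer=????cO???????????
Fragment 2: offset=0 data="UE" -> buffer=UE??cO???????????
Fragment 3: offset=9 data="eEro" -> buffer=UE??cO???eEro????
Fragment 4: offset=13 data="Acw" -> buffer=UE??cO???eEroAcw?
Fragment 5: offset=16 data="J" -> buffer=UE??cO???eEroAcwJ
Fragment 6: offset=6 data="SbN" -> buffer=UE??cOSbNeEroAcwJ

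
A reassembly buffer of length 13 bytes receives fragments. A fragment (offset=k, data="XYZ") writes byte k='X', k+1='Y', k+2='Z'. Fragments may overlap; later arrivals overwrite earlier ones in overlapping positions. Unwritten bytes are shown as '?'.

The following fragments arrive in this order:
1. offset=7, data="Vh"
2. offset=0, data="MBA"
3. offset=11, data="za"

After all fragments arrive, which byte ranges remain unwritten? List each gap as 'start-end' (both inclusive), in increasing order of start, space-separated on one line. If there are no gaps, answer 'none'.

Answer: 3-6 9-10

Derivation:
Fragment 1: offset=7 len=2
Fragment 2: offset=0 len=3
Fragment 3: offset=11 len=2
Gaps: 3-6 9-10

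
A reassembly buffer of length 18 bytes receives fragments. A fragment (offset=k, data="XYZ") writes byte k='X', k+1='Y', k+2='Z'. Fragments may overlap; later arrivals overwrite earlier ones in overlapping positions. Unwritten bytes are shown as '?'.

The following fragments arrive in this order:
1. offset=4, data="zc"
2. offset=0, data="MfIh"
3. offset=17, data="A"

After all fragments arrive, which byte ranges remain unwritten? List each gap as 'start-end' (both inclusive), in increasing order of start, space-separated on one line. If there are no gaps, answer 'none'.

Fragment 1: offset=4 len=2
Fragment 2: offset=0 len=4
Fragment 3: offset=17 len=1
Gaps: 6-16

Answer: 6-16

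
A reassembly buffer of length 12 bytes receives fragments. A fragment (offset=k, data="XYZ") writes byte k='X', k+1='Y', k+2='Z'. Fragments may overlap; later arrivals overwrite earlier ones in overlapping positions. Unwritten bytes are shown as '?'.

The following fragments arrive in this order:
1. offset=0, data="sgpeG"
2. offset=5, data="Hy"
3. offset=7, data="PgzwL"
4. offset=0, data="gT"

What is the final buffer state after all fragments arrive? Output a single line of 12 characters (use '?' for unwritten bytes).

Fragment 1: offset=0 data="sgpeG" -> buffer=sgpeG???????
Fragment 2: offset=5 data="Hy" -> buffer=sgpeGHy?????
Fragment 3: offset=7 data="PgzwL" -> buffer=sgpeGHyPgzwL
Fragment 4: offset=0 data="gT" -> buffer=gTpeGHyPgzwL

Answer: gTpeGHyPgzwL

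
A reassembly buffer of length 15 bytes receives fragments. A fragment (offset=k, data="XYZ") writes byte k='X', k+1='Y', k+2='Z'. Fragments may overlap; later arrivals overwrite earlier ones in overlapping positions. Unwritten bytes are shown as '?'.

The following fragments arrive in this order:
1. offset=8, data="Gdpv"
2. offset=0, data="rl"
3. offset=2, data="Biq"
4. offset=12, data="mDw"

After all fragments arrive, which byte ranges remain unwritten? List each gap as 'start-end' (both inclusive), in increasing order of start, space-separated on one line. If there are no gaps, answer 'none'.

Answer: 5-7

Derivation:
Fragment 1: offset=8 len=4
Fragment 2: offset=0 len=2
Fragment 3: offset=2 len=3
Fragment 4: offset=12 len=3
Gaps: 5-7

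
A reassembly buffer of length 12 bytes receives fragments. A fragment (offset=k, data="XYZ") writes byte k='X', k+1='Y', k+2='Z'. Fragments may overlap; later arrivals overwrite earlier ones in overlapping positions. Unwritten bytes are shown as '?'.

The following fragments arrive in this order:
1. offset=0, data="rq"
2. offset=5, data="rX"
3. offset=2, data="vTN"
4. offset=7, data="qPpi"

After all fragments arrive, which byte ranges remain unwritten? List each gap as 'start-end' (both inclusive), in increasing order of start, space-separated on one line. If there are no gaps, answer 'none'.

Answer: 11-11

Derivation:
Fragment 1: offset=0 len=2
Fragment 2: offset=5 len=2
Fragment 3: offset=2 len=3
Fragment 4: offset=7 len=4
Gaps: 11-11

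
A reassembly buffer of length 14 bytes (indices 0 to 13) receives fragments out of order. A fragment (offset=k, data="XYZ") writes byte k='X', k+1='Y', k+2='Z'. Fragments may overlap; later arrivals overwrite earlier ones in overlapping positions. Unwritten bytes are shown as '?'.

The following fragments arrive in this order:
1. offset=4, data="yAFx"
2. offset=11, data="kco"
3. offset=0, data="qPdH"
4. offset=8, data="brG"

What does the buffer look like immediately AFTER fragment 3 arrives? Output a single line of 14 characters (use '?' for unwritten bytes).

Fragment 1: offset=4 data="yAFx" -> buffer=????yAFx??????
Fragment 2: offset=11 data="kco" -> buffer=????yAFx???kco
Fragment 3: offset=0 data="qPdH" -> buffer=qPdHyAFx???kco

Answer: qPdHyAFx???kco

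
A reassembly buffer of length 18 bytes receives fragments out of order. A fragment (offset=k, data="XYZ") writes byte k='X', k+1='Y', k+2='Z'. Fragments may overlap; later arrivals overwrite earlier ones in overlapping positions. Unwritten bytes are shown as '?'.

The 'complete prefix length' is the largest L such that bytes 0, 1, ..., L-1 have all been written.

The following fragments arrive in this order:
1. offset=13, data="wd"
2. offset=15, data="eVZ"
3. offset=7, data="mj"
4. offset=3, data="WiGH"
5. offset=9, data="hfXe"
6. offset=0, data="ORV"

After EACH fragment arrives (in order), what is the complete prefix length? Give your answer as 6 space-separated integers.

Fragment 1: offset=13 data="wd" -> buffer=?????????????wd??? -> prefix_len=0
Fragment 2: offset=15 data="eVZ" -> buffer=?????????????wdeVZ -> prefix_len=0
Fragment 3: offset=7 data="mj" -> buffer=???????mj????wdeVZ -> prefix_len=0
Fragment 4: offset=3 data="WiGH" -> buffer=???WiGHmj????wdeVZ -> prefix_len=0
Fragment 5: offset=9 data="hfXe" -> buffer=???WiGHmjhfXewdeVZ -> prefix_len=0
Fragment 6: offset=0 data="ORV" -> buffer=ORVWiGHmjhfXewdeVZ -> prefix_len=18

Answer: 0 0 0 0 0 18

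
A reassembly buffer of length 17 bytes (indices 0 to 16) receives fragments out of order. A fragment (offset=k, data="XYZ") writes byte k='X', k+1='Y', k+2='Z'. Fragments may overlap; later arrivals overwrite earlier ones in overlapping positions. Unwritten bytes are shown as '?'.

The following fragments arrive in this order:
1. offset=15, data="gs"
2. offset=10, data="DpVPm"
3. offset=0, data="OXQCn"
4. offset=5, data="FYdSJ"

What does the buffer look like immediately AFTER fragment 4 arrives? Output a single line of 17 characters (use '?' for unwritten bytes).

Answer: OXQCnFYdSJDpVPmgs

Derivation:
Fragment 1: offset=15 data="gs" -> buffer=???????????????gs
Fragment 2: offset=10 data="DpVPm" -> buffer=??????????DpVPmgs
Fragment 3: offset=0 data="OXQCn" -> buffer=OXQCn?????DpVPmgs
Fragment 4: offset=5 data="FYdSJ" -> buffer=OXQCnFYdSJDpVPmgs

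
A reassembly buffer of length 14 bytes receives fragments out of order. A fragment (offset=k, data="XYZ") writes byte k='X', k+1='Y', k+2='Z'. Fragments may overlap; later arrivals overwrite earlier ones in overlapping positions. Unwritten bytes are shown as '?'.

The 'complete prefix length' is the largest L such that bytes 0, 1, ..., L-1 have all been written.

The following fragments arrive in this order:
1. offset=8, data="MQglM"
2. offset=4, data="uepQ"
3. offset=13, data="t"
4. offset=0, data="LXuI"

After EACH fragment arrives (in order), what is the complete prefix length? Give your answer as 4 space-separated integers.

Fragment 1: offset=8 data="MQglM" -> buffer=????????MQglM? -> prefix_len=0
Fragment 2: offset=4 data="uepQ" -> buffer=????uepQMQglM? -> prefix_len=0
Fragment 3: offset=13 data="t" -> buffer=????uepQMQglMt -> prefix_len=0
Fragment 4: offset=0 data="LXuI" -> buffer=LXuIuepQMQglMt -> prefix_len=14

Answer: 0 0 0 14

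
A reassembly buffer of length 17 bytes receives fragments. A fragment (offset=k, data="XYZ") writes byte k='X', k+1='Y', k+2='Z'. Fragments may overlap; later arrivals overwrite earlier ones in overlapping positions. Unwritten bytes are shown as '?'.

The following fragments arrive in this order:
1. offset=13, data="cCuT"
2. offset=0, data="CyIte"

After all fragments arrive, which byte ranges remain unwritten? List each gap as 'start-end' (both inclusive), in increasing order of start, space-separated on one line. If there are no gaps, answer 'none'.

Answer: 5-12

Derivation:
Fragment 1: offset=13 len=4
Fragment 2: offset=0 len=5
Gaps: 5-12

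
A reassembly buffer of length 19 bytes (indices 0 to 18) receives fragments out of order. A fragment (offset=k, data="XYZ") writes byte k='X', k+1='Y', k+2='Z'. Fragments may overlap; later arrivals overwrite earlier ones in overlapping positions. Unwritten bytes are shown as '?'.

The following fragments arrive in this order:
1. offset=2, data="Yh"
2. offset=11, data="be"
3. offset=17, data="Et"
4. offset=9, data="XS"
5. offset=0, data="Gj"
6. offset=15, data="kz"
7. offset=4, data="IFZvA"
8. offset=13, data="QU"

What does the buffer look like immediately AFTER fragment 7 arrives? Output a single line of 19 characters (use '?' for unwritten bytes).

Fragment 1: offset=2 data="Yh" -> buffer=??Yh???????????????
Fragment 2: offset=11 data="be" -> buffer=??Yh???????be??????
Fragment 3: offset=17 data="Et" -> buffer=??Yh???????be????Et
Fragment 4: offset=9 data="XS" -> buffer=??Yh?????XSbe????Et
Fragment 5: offset=0 data="Gj" -> buffer=GjYh?????XSbe????Et
Fragment 6: offset=15 data="kz" -> buffer=GjYh?????XSbe??kzEt
Fragment 7: offset=4 data="IFZvA" -> buffer=GjYhIFZvAXSbe??kzEt

Answer: GjYhIFZvAXSbe??kzEt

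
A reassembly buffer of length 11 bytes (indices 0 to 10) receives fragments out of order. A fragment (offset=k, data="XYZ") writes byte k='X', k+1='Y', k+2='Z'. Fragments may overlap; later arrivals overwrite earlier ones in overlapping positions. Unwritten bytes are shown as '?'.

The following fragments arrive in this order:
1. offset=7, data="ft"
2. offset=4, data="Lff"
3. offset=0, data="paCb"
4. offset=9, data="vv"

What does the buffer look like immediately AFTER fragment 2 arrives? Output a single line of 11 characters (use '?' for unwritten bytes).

Answer: ????Lffft??

Derivation:
Fragment 1: offset=7 data="ft" -> buffer=???????ft??
Fragment 2: offset=4 data="Lff" -> buffer=????Lffft??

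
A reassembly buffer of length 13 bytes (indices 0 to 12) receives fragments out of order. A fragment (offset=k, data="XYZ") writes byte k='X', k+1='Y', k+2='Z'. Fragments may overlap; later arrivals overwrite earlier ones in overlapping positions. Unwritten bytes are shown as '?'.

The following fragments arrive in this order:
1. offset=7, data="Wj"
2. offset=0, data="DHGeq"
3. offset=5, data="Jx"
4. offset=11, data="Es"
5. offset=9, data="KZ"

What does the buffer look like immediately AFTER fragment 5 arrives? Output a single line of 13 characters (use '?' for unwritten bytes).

Answer: DHGeqJxWjKZEs

Derivation:
Fragment 1: offset=7 data="Wj" -> buffer=???????Wj????
Fragment 2: offset=0 data="DHGeq" -> buffer=DHGeq??Wj????
Fragment 3: offset=5 data="Jx" -> buffer=DHGeqJxWj????
Fragment 4: offset=11 data="Es" -> buffer=DHGeqJxWj??Es
Fragment 5: offset=9 data="KZ" -> buffer=DHGeqJxWjKZEs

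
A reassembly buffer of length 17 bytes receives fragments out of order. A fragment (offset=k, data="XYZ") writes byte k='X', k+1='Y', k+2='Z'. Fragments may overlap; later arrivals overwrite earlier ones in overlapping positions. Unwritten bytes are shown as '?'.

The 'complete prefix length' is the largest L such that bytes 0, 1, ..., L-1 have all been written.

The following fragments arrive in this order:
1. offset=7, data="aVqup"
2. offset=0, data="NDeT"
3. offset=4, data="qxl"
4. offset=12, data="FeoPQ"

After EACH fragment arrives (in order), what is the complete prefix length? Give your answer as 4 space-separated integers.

Fragment 1: offset=7 data="aVqup" -> buffer=???????aVqup????? -> prefix_len=0
Fragment 2: offset=0 data="NDeT" -> buffer=NDeT???aVqup????? -> prefix_len=4
Fragment 3: offset=4 data="qxl" -> buffer=NDeTqxlaVqup????? -> prefix_len=12
Fragment 4: offset=12 data="FeoPQ" -> buffer=NDeTqxlaVqupFeoPQ -> prefix_len=17

Answer: 0 4 12 17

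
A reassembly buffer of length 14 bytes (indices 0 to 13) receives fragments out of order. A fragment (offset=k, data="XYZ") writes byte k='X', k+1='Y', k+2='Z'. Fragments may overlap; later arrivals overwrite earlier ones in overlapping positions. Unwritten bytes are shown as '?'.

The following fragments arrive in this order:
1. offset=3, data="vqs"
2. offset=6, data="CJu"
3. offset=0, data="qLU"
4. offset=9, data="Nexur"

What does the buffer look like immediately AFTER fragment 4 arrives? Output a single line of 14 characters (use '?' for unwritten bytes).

Fragment 1: offset=3 data="vqs" -> buffer=???vqs????????
Fragment 2: offset=6 data="CJu" -> buffer=???vqsCJu?????
Fragment 3: offset=0 data="qLU" -> buffer=qLUvqsCJu?????
Fragment 4: offset=9 data="Nexur" -> buffer=qLUvqsCJuNexur

Answer: qLUvqsCJuNexur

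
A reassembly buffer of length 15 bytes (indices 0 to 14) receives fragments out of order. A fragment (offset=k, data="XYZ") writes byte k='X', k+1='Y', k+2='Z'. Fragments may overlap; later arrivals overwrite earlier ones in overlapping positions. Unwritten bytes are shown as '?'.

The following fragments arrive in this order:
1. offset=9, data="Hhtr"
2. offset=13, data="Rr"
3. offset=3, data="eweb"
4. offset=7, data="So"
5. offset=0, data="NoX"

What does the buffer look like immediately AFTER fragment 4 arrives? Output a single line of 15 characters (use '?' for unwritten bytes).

Answer: ???ewebSoHhtrRr

Derivation:
Fragment 1: offset=9 data="Hhtr" -> buffer=?????????Hhtr??
Fragment 2: offset=13 data="Rr" -> buffer=?????????HhtrRr
Fragment 3: offset=3 data="eweb" -> buffer=???eweb??HhtrRr
Fragment 4: offset=7 data="So" -> buffer=???ewebSoHhtrRr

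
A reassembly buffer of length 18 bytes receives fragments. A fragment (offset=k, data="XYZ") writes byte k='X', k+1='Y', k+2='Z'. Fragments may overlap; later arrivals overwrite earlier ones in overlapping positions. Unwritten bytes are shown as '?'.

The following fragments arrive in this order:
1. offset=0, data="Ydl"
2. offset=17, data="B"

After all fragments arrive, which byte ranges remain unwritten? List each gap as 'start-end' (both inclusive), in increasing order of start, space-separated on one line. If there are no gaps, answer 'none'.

Answer: 3-16

Derivation:
Fragment 1: offset=0 len=3
Fragment 2: offset=17 len=1
Gaps: 3-16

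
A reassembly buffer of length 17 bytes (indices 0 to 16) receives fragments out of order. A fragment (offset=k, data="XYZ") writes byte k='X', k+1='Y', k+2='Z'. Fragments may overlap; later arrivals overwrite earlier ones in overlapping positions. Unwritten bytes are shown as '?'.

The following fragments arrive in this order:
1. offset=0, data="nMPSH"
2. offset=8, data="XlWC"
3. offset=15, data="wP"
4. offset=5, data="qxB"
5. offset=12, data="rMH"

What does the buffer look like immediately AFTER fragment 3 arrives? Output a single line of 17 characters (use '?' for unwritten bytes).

Answer: nMPSH???XlWC???wP

Derivation:
Fragment 1: offset=0 data="nMPSH" -> buffer=nMPSH????????????
Fragment 2: offset=8 data="XlWC" -> buffer=nMPSH???XlWC?????
Fragment 3: offset=15 data="wP" -> buffer=nMPSH???XlWC???wP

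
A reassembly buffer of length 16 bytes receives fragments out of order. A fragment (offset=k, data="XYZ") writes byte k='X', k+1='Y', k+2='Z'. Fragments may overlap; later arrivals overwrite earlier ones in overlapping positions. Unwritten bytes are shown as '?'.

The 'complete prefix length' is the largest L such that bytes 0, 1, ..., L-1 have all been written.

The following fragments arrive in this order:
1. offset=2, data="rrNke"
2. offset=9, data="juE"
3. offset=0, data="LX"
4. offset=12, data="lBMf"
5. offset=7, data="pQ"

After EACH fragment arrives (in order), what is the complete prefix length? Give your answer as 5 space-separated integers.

Answer: 0 0 7 7 16

Derivation:
Fragment 1: offset=2 data="rrNke" -> buffer=??rrNke????????? -> prefix_len=0
Fragment 2: offset=9 data="juE" -> buffer=??rrNke??juE???? -> prefix_len=0
Fragment 3: offset=0 data="LX" -> buffer=LXrrNke??juE???? -> prefix_len=7
Fragment 4: offset=12 data="lBMf" -> buffer=LXrrNke??juElBMf -> prefix_len=7
Fragment 5: offset=7 data="pQ" -> buffer=LXrrNkepQjuElBMf -> prefix_len=16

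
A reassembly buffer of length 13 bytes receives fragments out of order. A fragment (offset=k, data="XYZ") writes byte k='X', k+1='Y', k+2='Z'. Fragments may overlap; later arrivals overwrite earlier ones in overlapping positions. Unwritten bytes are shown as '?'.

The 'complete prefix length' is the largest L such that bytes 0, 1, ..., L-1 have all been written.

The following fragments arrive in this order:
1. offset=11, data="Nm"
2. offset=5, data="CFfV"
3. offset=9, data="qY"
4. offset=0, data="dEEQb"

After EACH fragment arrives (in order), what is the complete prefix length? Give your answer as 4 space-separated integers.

Answer: 0 0 0 13

Derivation:
Fragment 1: offset=11 data="Nm" -> buffer=???????????Nm -> prefix_len=0
Fragment 2: offset=5 data="CFfV" -> buffer=?????CFfV??Nm -> prefix_len=0
Fragment 3: offset=9 data="qY" -> buffer=?????CFfVqYNm -> prefix_len=0
Fragment 4: offset=0 data="dEEQb" -> buffer=dEEQbCFfVqYNm -> prefix_len=13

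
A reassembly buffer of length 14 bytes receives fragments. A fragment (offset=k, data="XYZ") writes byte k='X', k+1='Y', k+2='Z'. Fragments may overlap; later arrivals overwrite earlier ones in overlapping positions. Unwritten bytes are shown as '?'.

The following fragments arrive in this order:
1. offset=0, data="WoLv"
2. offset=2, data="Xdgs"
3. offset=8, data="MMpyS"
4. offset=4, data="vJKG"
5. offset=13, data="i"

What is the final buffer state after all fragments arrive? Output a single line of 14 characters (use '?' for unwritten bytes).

Fragment 1: offset=0 data="WoLv" -> buffer=WoLv??????????
Fragment 2: offset=2 data="Xdgs" -> buffer=WoXdgs????????
Fragment 3: offset=8 data="MMpyS" -> buffer=WoXdgs??MMpyS?
Fragment 4: offset=4 data="vJKG" -> buffer=WoXdvJKGMMpyS?
Fragment 5: offset=13 data="i" -> buffer=WoXdvJKGMMpySi

Answer: WoXdvJKGMMpySi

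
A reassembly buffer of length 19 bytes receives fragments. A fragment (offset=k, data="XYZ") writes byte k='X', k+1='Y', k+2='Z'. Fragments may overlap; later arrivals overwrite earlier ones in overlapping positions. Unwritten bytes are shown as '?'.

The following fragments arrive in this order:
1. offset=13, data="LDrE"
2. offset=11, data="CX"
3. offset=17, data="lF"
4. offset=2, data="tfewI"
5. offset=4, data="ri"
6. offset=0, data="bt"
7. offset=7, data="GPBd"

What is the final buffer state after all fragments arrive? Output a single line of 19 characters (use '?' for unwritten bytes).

Fragment 1: offset=13 data="LDrE" -> buffer=?????????????LDrE??
Fragment 2: offset=11 data="CX" -> buffer=???????????CXLDrE??
Fragment 3: offset=17 data="lF" -> buffer=???????????CXLDrElF
Fragment 4: offset=2 data="tfewI" -> buffer=??tfewI????CXLDrElF
Fragment 5: offset=4 data="ri" -> buffer=??tfriI????CXLDrElF
Fragment 6: offset=0 data="bt" -> buffer=bttfriI????CXLDrElF
Fragment 7: offset=7 data="GPBd" -> buffer=bttfriIGPBdCXLDrElF

Answer: bttfriIGPBdCXLDrElF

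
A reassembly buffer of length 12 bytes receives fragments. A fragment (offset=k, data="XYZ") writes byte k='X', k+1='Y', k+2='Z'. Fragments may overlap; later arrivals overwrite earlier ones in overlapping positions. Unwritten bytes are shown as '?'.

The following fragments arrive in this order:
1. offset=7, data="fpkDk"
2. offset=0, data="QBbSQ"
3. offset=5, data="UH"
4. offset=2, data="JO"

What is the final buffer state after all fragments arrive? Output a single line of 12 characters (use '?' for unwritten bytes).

Fragment 1: offset=7 data="fpkDk" -> buffer=???????fpkDk
Fragment 2: offset=0 data="QBbSQ" -> buffer=QBbSQ??fpkDk
Fragment 3: offset=5 data="UH" -> buffer=QBbSQUHfpkDk
Fragment 4: offset=2 data="JO" -> buffer=QBJOQUHfpkDk

Answer: QBJOQUHfpkDk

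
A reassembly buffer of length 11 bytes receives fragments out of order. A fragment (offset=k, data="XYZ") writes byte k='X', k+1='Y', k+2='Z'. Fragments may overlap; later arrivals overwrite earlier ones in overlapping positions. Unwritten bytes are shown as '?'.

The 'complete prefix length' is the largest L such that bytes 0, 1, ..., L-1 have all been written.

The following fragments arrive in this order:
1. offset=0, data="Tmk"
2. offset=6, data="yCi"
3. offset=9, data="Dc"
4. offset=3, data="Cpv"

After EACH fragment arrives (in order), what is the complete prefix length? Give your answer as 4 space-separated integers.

Fragment 1: offset=0 data="Tmk" -> buffer=Tmk???????? -> prefix_len=3
Fragment 2: offset=6 data="yCi" -> buffer=Tmk???yCi?? -> prefix_len=3
Fragment 3: offset=9 data="Dc" -> buffer=Tmk???yCiDc -> prefix_len=3
Fragment 4: offset=3 data="Cpv" -> buffer=TmkCpvyCiDc -> prefix_len=11

Answer: 3 3 3 11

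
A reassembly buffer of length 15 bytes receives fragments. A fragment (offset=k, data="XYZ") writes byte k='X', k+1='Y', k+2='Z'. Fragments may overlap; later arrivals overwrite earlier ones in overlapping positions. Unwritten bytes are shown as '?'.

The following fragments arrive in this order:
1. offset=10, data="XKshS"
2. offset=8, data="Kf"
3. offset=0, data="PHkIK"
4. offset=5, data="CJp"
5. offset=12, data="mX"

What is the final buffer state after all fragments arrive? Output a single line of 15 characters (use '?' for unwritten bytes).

Answer: PHkIKCJpKfXKmXS

Derivation:
Fragment 1: offset=10 data="XKshS" -> buffer=??????????XKshS
Fragment 2: offset=8 data="Kf" -> buffer=????????KfXKshS
Fragment 3: offset=0 data="PHkIK" -> buffer=PHkIK???KfXKshS
Fragment 4: offset=5 data="CJp" -> buffer=PHkIKCJpKfXKshS
Fragment 5: offset=12 data="mX" -> buffer=PHkIKCJpKfXKmXS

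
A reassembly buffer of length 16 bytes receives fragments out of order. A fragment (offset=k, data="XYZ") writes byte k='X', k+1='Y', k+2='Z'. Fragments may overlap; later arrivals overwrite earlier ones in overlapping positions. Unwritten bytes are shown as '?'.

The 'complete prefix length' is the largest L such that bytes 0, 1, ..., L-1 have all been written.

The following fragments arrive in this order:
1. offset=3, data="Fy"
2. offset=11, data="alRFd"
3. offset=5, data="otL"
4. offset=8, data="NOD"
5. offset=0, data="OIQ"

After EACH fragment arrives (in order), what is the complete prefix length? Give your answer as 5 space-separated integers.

Answer: 0 0 0 0 16

Derivation:
Fragment 1: offset=3 data="Fy" -> buffer=???Fy??????????? -> prefix_len=0
Fragment 2: offset=11 data="alRFd" -> buffer=???Fy??????alRFd -> prefix_len=0
Fragment 3: offset=5 data="otL" -> buffer=???FyotL???alRFd -> prefix_len=0
Fragment 4: offset=8 data="NOD" -> buffer=???FyotLNODalRFd -> prefix_len=0
Fragment 5: offset=0 data="OIQ" -> buffer=OIQFyotLNODalRFd -> prefix_len=16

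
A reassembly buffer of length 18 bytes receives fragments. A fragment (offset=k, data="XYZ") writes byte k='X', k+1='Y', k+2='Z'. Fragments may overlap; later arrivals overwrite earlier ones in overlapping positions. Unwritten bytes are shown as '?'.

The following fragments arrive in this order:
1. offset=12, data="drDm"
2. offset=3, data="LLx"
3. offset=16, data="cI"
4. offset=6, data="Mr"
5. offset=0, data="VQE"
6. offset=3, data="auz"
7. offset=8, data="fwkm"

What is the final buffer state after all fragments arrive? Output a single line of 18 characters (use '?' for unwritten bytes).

Fragment 1: offset=12 data="drDm" -> buffer=????????????drDm??
Fragment 2: offset=3 data="LLx" -> buffer=???LLx??????drDm??
Fragment 3: offset=16 data="cI" -> buffer=???LLx??????drDmcI
Fragment 4: offset=6 data="Mr" -> buffer=???LLxMr????drDmcI
Fragment 5: offset=0 data="VQE" -> buffer=VQELLxMr????drDmcI
Fragment 6: offset=3 data="auz" -> buffer=VQEauzMr????drDmcI
Fragment 7: offset=8 data="fwkm" -> buffer=VQEauzMrfwkmdrDmcI

Answer: VQEauzMrfwkmdrDmcI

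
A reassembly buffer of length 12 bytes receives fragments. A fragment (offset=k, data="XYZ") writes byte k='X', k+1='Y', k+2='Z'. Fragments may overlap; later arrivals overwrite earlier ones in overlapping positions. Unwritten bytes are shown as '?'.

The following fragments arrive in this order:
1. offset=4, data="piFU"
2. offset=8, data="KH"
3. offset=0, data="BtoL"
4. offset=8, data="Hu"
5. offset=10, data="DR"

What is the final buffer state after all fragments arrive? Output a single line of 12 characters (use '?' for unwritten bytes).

Fragment 1: offset=4 data="piFU" -> buffer=????piFU????
Fragment 2: offset=8 data="KH" -> buffer=????piFUKH??
Fragment 3: offset=0 data="BtoL" -> buffer=BtoLpiFUKH??
Fragment 4: offset=8 data="Hu" -> buffer=BtoLpiFUHu??
Fragment 5: offset=10 data="DR" -> buffer=BtoLpiFUHuDR

Answer: BtoLpiFUHuDR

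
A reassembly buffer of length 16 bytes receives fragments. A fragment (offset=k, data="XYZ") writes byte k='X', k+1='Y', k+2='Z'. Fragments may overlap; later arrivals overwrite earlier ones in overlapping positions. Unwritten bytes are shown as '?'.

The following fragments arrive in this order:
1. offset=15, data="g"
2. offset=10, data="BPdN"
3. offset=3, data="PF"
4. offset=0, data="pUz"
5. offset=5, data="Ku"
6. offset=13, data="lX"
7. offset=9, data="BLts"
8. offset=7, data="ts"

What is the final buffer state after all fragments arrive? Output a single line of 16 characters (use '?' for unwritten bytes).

Fragment 1: offset=15 data="g" -> buffer=???????????????g
Fragment 2: offset=10 data="BPdN" -> buffer=??????????BPdN?g
Fragment 3: offset=3 data="PF" -> buffer=???PF?????BPdN?g
Fragment 4: offset=0 data="pUz" -> buffer=pUzPF?????BPdN?g
Fragment 5: offset=5 data="Ku" -> buffer=pUzPFKu???BPdN?g
Fragment 6: offset=13 data="lX" -> buffer=pUzPFKu???BPdlXg
Fragment 7: offset=9 data="BLts" -> buffer=pUzPFKu??BLtslXg
Fragment 8: offset=7 data="ts" -> buffer=pUzPFKutsBLtslXg

Answer: pUzPFKutsBLtslXg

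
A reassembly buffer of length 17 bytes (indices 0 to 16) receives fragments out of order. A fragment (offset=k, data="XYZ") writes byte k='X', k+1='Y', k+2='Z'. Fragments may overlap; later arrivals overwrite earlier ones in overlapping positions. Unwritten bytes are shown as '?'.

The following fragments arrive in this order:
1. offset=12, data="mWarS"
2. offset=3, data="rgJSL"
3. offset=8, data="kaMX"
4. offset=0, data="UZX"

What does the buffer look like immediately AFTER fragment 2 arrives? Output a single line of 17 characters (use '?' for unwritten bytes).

Fragment 1: offset=12 data="mWarS" -> buffer=????????????mWarS
Fragment 2: offset=3 data="rgJSL" -> buffer=???rgJSL????mWarS

Answer: ???rgJSL????mWarS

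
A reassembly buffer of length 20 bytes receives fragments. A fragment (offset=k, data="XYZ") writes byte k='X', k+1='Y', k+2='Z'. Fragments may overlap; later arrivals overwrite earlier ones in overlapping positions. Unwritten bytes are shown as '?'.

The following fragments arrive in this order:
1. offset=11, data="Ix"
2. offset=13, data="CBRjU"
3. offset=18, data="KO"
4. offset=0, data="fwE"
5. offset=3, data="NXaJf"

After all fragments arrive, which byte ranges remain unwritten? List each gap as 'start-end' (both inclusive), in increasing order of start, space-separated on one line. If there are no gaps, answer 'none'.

Answer: 8-10

Derivation:
Fragment 1: offset=11 len=2
Fragment 2: offset=13 len=5
Fragment 3: offset=18 len=2
Fragment 4: offset=0 len=3
Fragment 5: offset=3 len=5
Gaps: 8-10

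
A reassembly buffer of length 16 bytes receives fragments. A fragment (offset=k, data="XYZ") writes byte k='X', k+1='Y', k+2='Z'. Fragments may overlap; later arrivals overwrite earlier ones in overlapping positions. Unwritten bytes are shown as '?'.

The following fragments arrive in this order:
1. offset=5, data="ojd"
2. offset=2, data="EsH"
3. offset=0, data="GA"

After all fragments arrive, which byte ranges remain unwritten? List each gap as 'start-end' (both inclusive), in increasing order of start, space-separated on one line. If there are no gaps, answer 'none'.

Answer: 8-15

Derivation:
Fragment 1: offset=5 len=3
Fragment 2: offset=2 len=3
Fragment 3: offset=0 len=2
Gaps: 8-15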